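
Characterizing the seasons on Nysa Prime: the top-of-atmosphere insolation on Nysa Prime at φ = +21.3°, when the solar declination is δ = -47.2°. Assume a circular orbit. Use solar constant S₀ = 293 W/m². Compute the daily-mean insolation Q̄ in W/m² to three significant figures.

cos H₀ = −tan(+21.3°) tan(-47.200°) = 0.4210, H₀ = 1.1362 rad.
Bracket: H₀ sin φ sin δ + cos φ cos δ sin H₀ = 1.1362×0.36325×-0.73373 + 0.93169×0.67944×0.90704 = -0.302828 + 0.574181 = 0.271353.
Q̄ = (S₀/π) × [bracket] = (293/π) × 0.271353 = 25.31 W/m².

Q̄ ≈ 25.3 W/m²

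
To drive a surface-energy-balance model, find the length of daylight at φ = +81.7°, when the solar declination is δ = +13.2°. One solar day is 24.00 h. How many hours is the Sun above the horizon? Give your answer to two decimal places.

Sunrise equation: cos H₀ = −tan φ · tan δ = -1.6078 ≤ −1, so the Sun never sets (polar day) and H₀ = π.
Daylight = 2H₀/(2π) × 24.00 h = (3.1416/π) × 24.00 = 24.00 h.

24.00 h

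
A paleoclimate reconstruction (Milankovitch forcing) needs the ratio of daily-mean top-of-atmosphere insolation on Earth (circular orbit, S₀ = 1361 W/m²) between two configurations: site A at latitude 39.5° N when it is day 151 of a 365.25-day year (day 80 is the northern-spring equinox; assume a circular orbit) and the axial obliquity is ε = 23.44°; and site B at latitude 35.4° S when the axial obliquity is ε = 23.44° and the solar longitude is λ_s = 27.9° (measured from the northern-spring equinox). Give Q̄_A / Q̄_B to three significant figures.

— Configuration A (φ=+39.5°):
Solar longitude: λ_s = 360° × (151 − 80)/365.25 = 69.979°.
sin δ = sin 23.44° × sin 69.979° = 0.37375, so δ = +21.947°.
cos H₀ = −tan(+39.5°) tan(+21.947°) = -0.3322, H₀ = 1.9094 rad.
Bracket: H₀ sin φ sin δ + cos φ cos δ sin H₀ = 1.9094×0.63608×0.37375 + 0.77162×0.92753×0.94322 = 0.453931 + 0.675063 = 1.128994.
Q̄ = (S₀/π) × [bracket] = (1361/π) × 1.128994 = 489.10 W/m².
— Configuration B (φ=-35.4°):
Solar declination: sin δ = sin ε · sin λ_s = sin 23.44° × sin 27.9° = 0.18614, so δ = +10.727°.
cos H₀ = −tan(-35.4°) tan(+10.727°) = 0.1346, H₀ = 1.4358 rad.
Bracket: H₀ sin φ sin δ + cos φ cos δ sin H₀ = 1.4358×-0.57928×0.18614 + 0.81513×0.98252×0.99090 = -0.154818 + 0.793594 = 0.638776.
Q̄ = (S₀/π) × [bracket] = (1361/π) × 0.638776 = 276.73 W/m².
Ratio Q̄_A / Q̄_B = 489.10 / 276.73 = 1.767.

Q̄_A / Q̄_B ≈ 1.77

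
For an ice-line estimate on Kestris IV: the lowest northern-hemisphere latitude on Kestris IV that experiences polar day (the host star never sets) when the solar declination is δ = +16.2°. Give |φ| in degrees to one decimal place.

Polar day requires cos H₀ = −tan φ tan δ ≤ −1, i.e. tan φ tan δ ≥ 1.
The boundary is |tan φ| · |tan δ| = 1, so |φ| = 90° − |δ| = 90° − 16.2° = 73.8° in the northern hemisphere.

|φ| = 73.8°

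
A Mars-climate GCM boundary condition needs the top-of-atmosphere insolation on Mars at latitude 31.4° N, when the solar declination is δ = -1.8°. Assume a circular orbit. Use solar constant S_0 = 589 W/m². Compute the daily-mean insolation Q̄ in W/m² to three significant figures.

Q̄ ≈ 155 W/m²

cos h₀ = −tan(+31.4°) tan(-1.800°) = 0.0192, h₀ = 1.5516 rad.
Bracket: h₀ sin ϕ sin δ + cos ϕ cos δ sin h₀ = 1.5516×0.52101×-0.03141 + 0.85355×0.99951×0.99982 = -0.025392 + 0.852978 = 0.827586.
Q̄ = (S_0/π) × [bracket] = (589/π) × 0.827586 = 155.2 W/m².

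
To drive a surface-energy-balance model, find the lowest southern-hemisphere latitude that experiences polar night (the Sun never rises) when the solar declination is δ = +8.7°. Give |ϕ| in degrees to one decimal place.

|ϕ| = 81.3°

Polar night requires cos h₀ = −tan ϕ tan δ ≥ 1, i.e. tan ϕ tan δ ≤ −1.
The boundary is |tan ϕ| · |tan δ| = 1, so |ϕ| = 90° − |δ| = 90° − 8.7° = 81.3° in the southern hemisphere.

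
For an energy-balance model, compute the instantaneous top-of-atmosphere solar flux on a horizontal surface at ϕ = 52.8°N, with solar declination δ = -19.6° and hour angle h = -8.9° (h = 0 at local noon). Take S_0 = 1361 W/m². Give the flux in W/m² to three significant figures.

402 W/m²

cos θ_z = sin ϕ sin δ + cos ϕ cos δ cos h = -0.267197 + 0.562709 = 0.295512.
Flux = S_0 · cos θ_z = 1361 × 0.295512 = 402.2 W/m².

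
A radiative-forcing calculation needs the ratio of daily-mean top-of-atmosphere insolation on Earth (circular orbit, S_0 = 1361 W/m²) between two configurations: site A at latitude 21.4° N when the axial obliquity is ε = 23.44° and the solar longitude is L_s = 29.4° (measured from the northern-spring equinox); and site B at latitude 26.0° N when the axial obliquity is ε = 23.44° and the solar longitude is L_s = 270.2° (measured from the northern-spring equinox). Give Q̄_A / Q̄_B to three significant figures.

Q̄_A / Q̄_B ≈ 1.81

— Configuration A (ϕ=+21.4°):
Solar declination: sin δ = sin ε · sin L_s = sin 23.44° × sin 29.4° = 0.19528, so δ = +11.261°.
cos h₀ = −tan(+21.4°) tan(+11.261°) = -0.0780, h₀ = 1.6489 rad.
Bracket: h₀ sin ϕ sin δ + cos ϕ cos δ sin h₀ = 1.6489×0.36488×0.19528 + 0.93106×0.98075×0.99695 = 0.117490 + 0.910352 = 1.027842.
Q̄ = (S_0/π) × [bracket] = (1361/π) × 1.027842 = 445.28 W/m².
— Configuration B (ϕ=+26.0°):
Solar declination: sin δ = sin ε · sin L_s = sin 23.44° × sin 270.2° = -0.39779, so δ = -23.440°.
cos h₀ = −tan(+26.0°) tan(-23.440°) = 0.2115, h₀ = 1.3577 rad.
Bracket: h₀ sin ϕ sin δ + cos ϕ cos δ sin h₀ = 1.3577×0.43837×-0.39779 + 0.89879×0.91748×0.97739 = -0.236755 + 0.805977 = 0.569222.
Q̄ = (S_0/π) × [bracket] = (1361/π) × 0.569222 = 246.60 W/m².
Ratio Q̄_A / Q̄_B = 445.28 / 246.60 = 1.806.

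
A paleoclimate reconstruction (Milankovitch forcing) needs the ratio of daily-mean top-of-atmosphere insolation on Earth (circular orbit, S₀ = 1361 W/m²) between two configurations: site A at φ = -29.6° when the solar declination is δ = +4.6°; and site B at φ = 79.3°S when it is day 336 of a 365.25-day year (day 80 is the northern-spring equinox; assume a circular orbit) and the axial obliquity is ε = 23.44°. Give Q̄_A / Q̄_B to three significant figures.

Q̄_A / Q̄_B ≈ 0.688

— Configuration A (φ=-29.6°):
cos H₀ = −tan(-29.6°) tan(+4.600°) = 0.0457, H₀ = 1.5251 rad.
Bracket: H₀ sin φ sin δ + cos φ cos δ sin H₀ = 1.5251×-0.49394×0.08020 + 0.86949×0.99678×0.99895 = -0.060415 + 0.865780 = 0.805365.
Q̄ = (S₀/π) × [bracket] = (1361/π) × 0.805365 = 348.90 W/m².
— Configuration B (φ=-79.3°):
Solar longitude: λ_s = 360° × (336 − 80)/365.25 = 252.320°.
sin δ = sin 23.44° × sin 252.320° = -0.37900, so δ = -22.272°.
cos H₀ = −tan(-79.3°) tan(-22.272°) = -2.1675 ≤ −1 ⇒ polar day, H₀ = π.
Bracket: H₀ sin φ sin δ + cos φ cos δ sin H₀ = 3.1416×-0.98261×-0.37900 + 0.18567×0.92540×0.00000 = 1.169961 + 0.000000 = 1.169961.
Q̄ = (S₀/π) × [bracket] = (1361/π) × 1.169961 = 506.85 W/m².
Ratio Q̄_A / Q̄_B = 348.90 / 506.85 = 0.6884.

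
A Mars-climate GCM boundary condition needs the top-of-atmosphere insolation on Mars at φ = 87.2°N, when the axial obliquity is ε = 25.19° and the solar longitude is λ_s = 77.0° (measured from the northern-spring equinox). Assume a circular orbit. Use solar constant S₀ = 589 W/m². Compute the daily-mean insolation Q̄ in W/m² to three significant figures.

Q̄ ≈ 244 W/m²

Solar declination: sin δ = sin ε · sin λ_s = sin 25.19° × sin 77.0° = 0.41471, so δ = +24.501°.
cos H₀ = −tan(+87.2°) tan(+24.501°) = -9.3185 ≤ −1 ⇒ polar day, H₀ = π.
Bracket: H₀ sin φ sin δ + cos φ cos δ sin H₀ = 3.1416×0.99881×0.41471 + 0.04885×0.90995×0.00000 = 1.301303 + 0.000000 = 1.301303.
Q̄ = (S₀/π) × [bracket] = (589/π) × 1.301303 = 244.0 W/m².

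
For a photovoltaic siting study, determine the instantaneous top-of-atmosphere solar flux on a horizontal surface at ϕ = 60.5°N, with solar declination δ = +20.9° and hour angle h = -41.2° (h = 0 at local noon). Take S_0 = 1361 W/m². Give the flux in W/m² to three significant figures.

894 W/m²

cos θ_z = sin ϕ sin δ + cos ϕ cos δ cos h = 0.310489 + 0.346129 = 0.656618.
Flux = S_0 · cos θ_z = 1361 × 0.656618 = 893.7 W/m².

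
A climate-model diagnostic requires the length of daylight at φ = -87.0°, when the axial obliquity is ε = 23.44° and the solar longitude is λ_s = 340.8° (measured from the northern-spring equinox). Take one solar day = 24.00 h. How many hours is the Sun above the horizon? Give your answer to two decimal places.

Solar declination: sin δ = sin ε · sin λ_s = sin 23.44° × sin 340.8° = -0.13082, so δ = -7.517°.
Sunrise equation: cos H₀ = −tan φ · tan δ = -2.5178 ≤ −1, so the Sun never sets (polar day) and H₀ = π.
Daylight = 2H₀/(2π) × 24.00 h = (3.1416/π) × 24.00 = 24.00 h.

24.00 h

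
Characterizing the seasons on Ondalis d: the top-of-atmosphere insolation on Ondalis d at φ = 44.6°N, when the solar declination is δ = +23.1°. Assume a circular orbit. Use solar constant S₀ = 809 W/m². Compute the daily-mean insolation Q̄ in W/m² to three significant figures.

Q̄ ≈ 295 W/m²

cos H₀ = −tan(+44.6°) tan(+23.100°) = -0.4206, H₀ = 2.0049 rad.
Bracket: H₀ sin φ sin δ + cos φ cos δ sin H₀ = 2.0049×0.70215×0.39234 + 0.71203×0.91982×0.90724 = 0.552313 + 0.594187 = 1.146500.
Q̄ = (S₀/π) × [bracket] = (809/π) × 1.146500 = 295.2 W/m².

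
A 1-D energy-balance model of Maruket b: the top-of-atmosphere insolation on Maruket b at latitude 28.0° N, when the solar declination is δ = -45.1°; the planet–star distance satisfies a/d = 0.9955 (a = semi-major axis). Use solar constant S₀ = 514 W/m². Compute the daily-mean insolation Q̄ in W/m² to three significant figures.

Q̄ ≈ 31.1 W/m²

cos H₀ = −tan(+28.0°) tan(-45.100°) = 0.5336, H₀ = 1.0080 rad.
Bracket: H₀ sin φ sin δ + cos φ cos δ sin H₀ = 1.0080×0.46947×-0.70834 + 0.88295×0.70587×0.84576 = -0.335205 + 0.527118 = 0.191913.
Inverse-square distance factor (a/d)² = 0.9955² = 0.991020.
Q̄ = (S₀/π) × 0.991020 × [bracket] = (514/π) × 0.991020 × 0.191913 = 31.12 W/m².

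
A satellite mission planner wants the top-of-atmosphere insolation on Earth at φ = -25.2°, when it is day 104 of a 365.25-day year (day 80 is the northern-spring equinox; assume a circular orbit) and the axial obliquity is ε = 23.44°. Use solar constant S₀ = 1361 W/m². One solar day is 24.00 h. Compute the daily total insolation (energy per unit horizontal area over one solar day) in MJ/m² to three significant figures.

29.5 MJ/m²

Solar longitude: λ_s = 360° × (104 − 80)/365.25 = 23.655°.
sin δ = sin 23.44° × sin 23.655° = 0.15960, so δ = +9.184°.
cos H₀ = −tan(-25.2°) tan(+9.184°) = 0.0761, H₀ = 1.4946 rad.
Bracket: H₀ sin φ sin δ + cos φ cos δ sin H₀ = 1.4946×-0.42578×0.15960 + 0.90483×0.98718×0.99710 = -0.101565 + 0.890640 = 0.789075.
Q̄ = (S₀/π) × [bracket] = (1361/π) × 0.789075 = 341.84 W/m².
Daily total = Q̄ × 24.00 h × 3600 s/h = 341.84 × 24.00 × 3600 / 10⁶ = 29.53 MJ/m².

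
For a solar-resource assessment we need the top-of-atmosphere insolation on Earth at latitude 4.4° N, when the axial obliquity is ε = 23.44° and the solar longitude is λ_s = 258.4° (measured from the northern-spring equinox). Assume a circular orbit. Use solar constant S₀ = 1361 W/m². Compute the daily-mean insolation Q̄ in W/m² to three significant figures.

Solar declination: sin δ = sin ε · sin λ_s = sin 23.44° × sin 258.4° = -0.38966, so δ = -22.934°.
cos H₀ = −tan(+4.4°) tan(-22.934°) = 0.0326, H₀ = 1.5382 rad.
Bracket: H₀ sin φ sin δ + cos φ cos δ sin H₀ = 1.5382×0.07672×-0.38966 + 0.99705×0.92096×0.99947 = -0.045984 + 0.917756 = 0.871772.
Q̄ = (S₀/π) × [bracket] = (1361/π) × 0.871772 = 377.7 W/m².

Q̄ ≈ 378 W/m²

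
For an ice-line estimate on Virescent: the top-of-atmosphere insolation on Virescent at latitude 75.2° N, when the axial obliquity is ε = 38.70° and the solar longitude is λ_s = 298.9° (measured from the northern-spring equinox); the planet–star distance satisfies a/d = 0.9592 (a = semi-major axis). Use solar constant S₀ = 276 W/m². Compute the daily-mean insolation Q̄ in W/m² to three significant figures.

Solar declination: sin δ = sin ε · sin λ_s = sin 38.70° × sin 298.9° = -0.54738, so δ = -33.187°.
cos H₀ = −tan(+75.2°) tan(-33.187°) = 2.4755 ≥ 1 ⇒ polar night, H₀ = 0 and Q̄ = 0.
Inverse-square distance factor (a/d)² = 0.9592² = 0.920065.

Q̄ ≈ 0.00 W/m²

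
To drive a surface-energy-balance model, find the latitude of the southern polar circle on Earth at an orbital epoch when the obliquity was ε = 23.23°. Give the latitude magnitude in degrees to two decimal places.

66.77°

The polar circle is the lowest latitude that experiences at least one full rotation of continuous darkness at the northern-summer solstice; it lies at |φ| = 90° − ε = 90° − 23.23° = 66.77°.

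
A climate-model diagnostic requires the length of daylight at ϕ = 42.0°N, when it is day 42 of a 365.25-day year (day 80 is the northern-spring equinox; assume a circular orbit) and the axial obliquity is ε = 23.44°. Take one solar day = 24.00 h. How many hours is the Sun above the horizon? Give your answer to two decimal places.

10.27 h

Solar longitude: L_s = 360° × (42 − 80)/365.25 = -37.454°, i.e. -37.454° + 360° = 322.546°.
sin δ = sin 23.44° × sin 322.546° = -0.24190, so δ = -13.999°.
cos h₀ = −tan ϕ · tan δ = −tan(+42.0°) × tan(-13.999°) = 0.2245, so h₀ = 1.3444 rad = 77.03°.
Daylight = 2h₀/(2π) × 24.00 h = (1.3444/π) × 24.00 = 10.27 h.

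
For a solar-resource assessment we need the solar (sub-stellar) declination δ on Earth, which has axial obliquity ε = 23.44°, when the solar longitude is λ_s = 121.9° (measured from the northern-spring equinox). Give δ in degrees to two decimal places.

sin δ = sin ε · sin λ_s = sin 23.44° × sin 121.9° = 0.337711.
δ = arcsin(0.337711) = +19.74°.

δ = +19.74°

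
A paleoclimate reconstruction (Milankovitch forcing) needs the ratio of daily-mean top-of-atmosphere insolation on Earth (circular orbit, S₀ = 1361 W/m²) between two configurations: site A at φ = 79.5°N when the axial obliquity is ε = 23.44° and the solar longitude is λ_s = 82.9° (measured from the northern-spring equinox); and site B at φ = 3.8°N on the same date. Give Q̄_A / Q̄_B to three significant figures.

Q̄_A / Q̄_B ≈ 1.27

— Configuration A (φ=+79.5°):
Solar declination: sin δ = sin ε · sin λ_s = sin 23.44° × sin 82.9° = 0.39474, so δ = +23.250°.
cos H₀ = −tan(+79.5°) tan(+23.250°) = -2.3181 ≤ −1 ⇒ polar day, H₀ = π.
Bracket: H₀ sin φ sin δ + cos φ cos δ sin H₀ = 3.1416×0.98325×0.39474 + 0.18224×0.91879×0.00000 = 1.219343 + 0.000000 = 1.219343.
Q̄ = (S₀/π) × [bracket] = (1361/π) × 1.219343 = 528.24 W/m².
— Configuration B (φ=+3.8°):
cos H₀ = −tan(+3.8°) tan(+23.250°) = -0.0285, H₀ = 1.5993 rad.
Bracket: H₀ sin φ sin δ + cos φ cos δ sin H₀ = 1.5993×0.06627×0.39474 + 0.99780×0.91879×0.99959 = 0.041837 + 0.916393 = 0.958230.
Q̄ = (S₀/π) × [bracket] = (1361/π) × 0.958230 = 415.12 W/m².
Ratio Q̄_A / Q̄_B = 528.24 / 415.12 = 1.272.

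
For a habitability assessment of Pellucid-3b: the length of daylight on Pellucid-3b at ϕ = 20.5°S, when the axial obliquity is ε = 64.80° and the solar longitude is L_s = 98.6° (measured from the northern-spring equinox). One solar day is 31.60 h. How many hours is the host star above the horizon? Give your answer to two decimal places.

Solar declination: sin δ = sin ε · sin L_s = sin 64.80° × sin 98.6° = 0.89465, so δ = +63.464°.
cos h₀ = −tan ϕ · tan δ = −tan(-20.5°) × tan(+63.464°) = 0.7487, so h₀ = 0.7247 rad = 41.52°.
Daylight = 2h₀/(2π) × 31.60 h = (0.7247/π) × 31.60 = 7.29 h.

7.29 h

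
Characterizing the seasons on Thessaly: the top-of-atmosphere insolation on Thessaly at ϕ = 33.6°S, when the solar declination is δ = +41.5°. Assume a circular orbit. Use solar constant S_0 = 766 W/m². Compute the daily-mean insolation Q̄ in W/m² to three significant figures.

Q̄ ≈ 38.8 W/m²

cos h₀ = −tan(-33.6°) tan(+41.500°) = 0.5878, h₀ = 0.9424 rad.
Bracket: h₀ sin ϕ sin δ + cos ϕ cos δ sin h₀ = 0.9424×-0.55339×0.66262 + 0.83292×0.74896×0.80900 = -0.345566 + 0.504673 = 0.159107.
Q̄ = (S_0/π) × [bracket] = (766/π) × 0.159107 = 38.79 W/m².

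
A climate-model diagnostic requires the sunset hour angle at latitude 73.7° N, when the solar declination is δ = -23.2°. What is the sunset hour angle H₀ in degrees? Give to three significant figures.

H₀ = 0.00°

cos H₀ = −tan φ · tan δ = 1.4657 ≥ 1, so the Sun never rises (polar night) and H₀ = 0.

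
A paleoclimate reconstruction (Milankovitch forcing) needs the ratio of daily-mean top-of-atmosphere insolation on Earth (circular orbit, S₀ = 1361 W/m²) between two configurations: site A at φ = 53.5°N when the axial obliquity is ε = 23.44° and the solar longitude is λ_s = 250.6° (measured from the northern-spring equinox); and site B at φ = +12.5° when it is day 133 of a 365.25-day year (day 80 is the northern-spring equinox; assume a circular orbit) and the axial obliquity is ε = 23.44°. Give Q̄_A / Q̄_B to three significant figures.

Q̄_A / Q̄_B ≈ 0.157

— Configuration A (φ=+53.5°):
Solar declination: sin δ = sin ε · sin λ_s = sin 23.44° × sin 250.6° = -0.37520, so δ = -22.037°.
cos H₀ = −tan(+53.5°) tan(-22.037°) = 0.5470, H₀ = 0.9920 rad.
Bracket: H₀ sin φ sin δ + cos φ cos δ sin H₀ = 0.9920×0.80386×-0.37520 + 0.59482×0.92694×0.83712 = -0.299195 + 0.461557 = 0.162362.
Q̄ = (S₀/π) × [bracket] = (1361/π) × 0.162362 = 70.338 W/m².
— Configuration B (φ=+12.5°):
Solar longitude: λ_s = 360° × (133 − 80)/365.25 = 52.238°.
sin δ = sin 23.44° × sin 52.238° = 0.31448, so δ = +18.329°.
cos H₀ = −tan(+12.5°) tan(+18.329°) = -0.0734, H₀ = 1.6443 rad.
Bracket: H₀ sin φ sin δ + cos φ cos δ sin H₀ = 1.6443×0.21644×0.31448 + 0.97630×0.94927×0.99730 = 0.111921 + 0.924270 = 1.036191.
Q̄ = (S₀/π) × [bracket] = (1361/π) × 1.036191 = 448.90 W/m².
Ratio Q̄_A / Q̄_B = 70.338 / 448.90 = 0.1567.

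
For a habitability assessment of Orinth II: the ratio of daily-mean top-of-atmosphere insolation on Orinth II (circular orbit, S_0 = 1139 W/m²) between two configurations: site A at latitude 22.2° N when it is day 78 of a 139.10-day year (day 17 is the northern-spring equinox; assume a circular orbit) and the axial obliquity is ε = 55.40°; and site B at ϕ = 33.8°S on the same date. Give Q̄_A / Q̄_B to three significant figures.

Q̄_A / Q̄_B ≈ 1.99

— Configuration A (ϕ=+22.2°):
Solar longitude: L_s = 360° × (78 − 17)/139.10 = 157.872°.
sin δ = sin 55.40° × sin 157.872° = 0.31006, so δ = +18.063°.
cos h₀ = −tan(+22.2°) tan(+18.063°) = -0.1331, h₀ = 1.7043 rad.
Bracket: h₀ sin ϕ sin δ + cos ϕ cos δ sin h₀ = 1.7043×0.37784×0.31006 + 0.92587×0.95072×0.99110 = 0.199664 + 0.872409 = 1.072073.
Q̄ = (S_0/π) × [bracket] = (1139/π) × 1.072073 = 388.69 W/m².
— Configuration B (ϕ=-33.8°):
cos h₀ = −tan(-33.8°) tan(+18.063°) = 0.2183, h₀ = 1.3507 rad.
Bracket: h₀ sin ϕ sin δ + cos ϕ cos δ sin h₀ = 1.3507×-0.55630×0.31006 + 0.83098×0.95072×0.97588 = -0.232977 + 0.770974 = 0.537997.
Q̄ = (S_0/π) × [bracket] = (1139/π) × 0.537997 = 195.05 W/m².
Ratio Q̄_A / Q̄_B = 388.69 / 195.05 = 1.993.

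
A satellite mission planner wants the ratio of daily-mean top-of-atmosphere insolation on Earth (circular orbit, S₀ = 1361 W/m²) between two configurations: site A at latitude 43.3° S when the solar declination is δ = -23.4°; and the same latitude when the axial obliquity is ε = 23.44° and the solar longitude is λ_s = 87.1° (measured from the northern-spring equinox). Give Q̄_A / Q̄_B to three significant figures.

— Configuration A (φ=-43.3°):
cos H₀ = −tan(-43.3°) tan(-23.400°) = -0.4078, H₀ = 1.9908 rad.
Bracket: H₀ sin φ sin δ + cos φ cos δ sin H₀ = 1.9908×-0.68582×-0.39715 + 0.72777×0.91775×0.91307 = 0.542241 + 0.609849 = 1.152090.
Q̄ = (S₀/π) × [bracket] = (1361/π) × 1.152090 = 499.11 W/m².
— Configuration B (φ=-43.3°):
Solar declination: sin δ = sin ε · sin λ_s = sin 23.44° × sin 87.1° = 0.39728, so δ = +23.408°.
cos H₀ = −tan(-43.3°) tan(+23.408°) = 0.4080, H₀ = 1.1506 rad.
Bracket: H₀ sin φ sin δ + cos φ cos δ sin H₀ = 1.1506×-0.68582×0.39728 + 0.72777×0.91770×0.91300 = -0.313495 + 0.609769 = 0.296274.
Q̄ = (S₀/π) × [bracket] = (1361/π) × 0.296274 = 128.35 W/m².
Ratio Q̄_A / Q̄_B = 499.11 / 128.35 = 3.889.

Q̄_A / Q̄_B ≈ 3.89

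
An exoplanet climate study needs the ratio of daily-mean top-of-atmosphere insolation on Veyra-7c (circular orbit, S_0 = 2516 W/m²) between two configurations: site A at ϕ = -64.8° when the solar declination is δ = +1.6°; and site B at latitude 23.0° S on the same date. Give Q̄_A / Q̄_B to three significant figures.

Q̄_A / Q̄_B ≈ 0.428

— Configuration A (ϕ=-64.8°):
cos h₀ = −tan(-64.8°) tan(+1.600°) = 0.0594, h₀ = 1.5114 rad.
Bracket: h₀ sin ϕ sin δ + cos ϕ cos δ sin h₀ = 1.5114×-0.90483×0.02792 + 0.42578×0.99961×0.99824 = -0.038182 + 0.424865 = 0.386683.
Q̄ = (S_0/π) × [bracket] = (2516/π) × 0.386683 = 309.68 W/m².
— Configuration B (ϕ=-23.0°):
cos h₀ = −tan(-23.0°) tan(+1.600°) = 0.0119, h₀ = 1.5589 rad.
Bracket: h₀ sin ϕ sin δ + cos ϕ cos δ sin h₀ = 1.5589×-0.39073×0.02792 + 0.92050×0.99961×0.99993 = -0.017006 + 0.920077 = 0.903071.
Q̄ = (S_0/π) × [bracket] = (2516/π) × 0.903071 = 723.24 W/m².
Ratio Q̄_A / Q̄_B = 309.68 / 723.24 = 0.4282.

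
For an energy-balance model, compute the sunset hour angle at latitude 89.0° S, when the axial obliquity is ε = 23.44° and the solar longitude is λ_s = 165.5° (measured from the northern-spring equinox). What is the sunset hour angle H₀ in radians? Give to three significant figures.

H₀ = 0.00 rad

Solar declination: sin δ = sin ε · sin λ_s = sin 23.44° × sin 165.5° = 0.09960, so δ = +5.716°.
cos H₀ = −tan φ · tan δ = 5.7345 ≥ 1, so the Sun never rises (polar night) and H₀ = 0.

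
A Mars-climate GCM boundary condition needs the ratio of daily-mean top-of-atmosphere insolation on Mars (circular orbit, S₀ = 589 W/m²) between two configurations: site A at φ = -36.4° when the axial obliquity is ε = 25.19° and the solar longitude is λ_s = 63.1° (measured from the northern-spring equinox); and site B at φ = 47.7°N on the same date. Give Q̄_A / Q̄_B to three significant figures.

— Configuration A (φ=-36.4°):
Solar declination: sin δ = sin ε · sin λ_s = sin 25.19° × sin 63.1° = 0.37957, so δ = +22.307°.
cos H₀ = −tan(-36.4°) tan(+22.307°) = 0.3025, H₀ = 1.2635 rad.
Bracket: H₀ sin φ sin δ + cos φ cos δ sin H₀ = 1.2635×-0.59342×0.37957 + 0.80489×0.92516×0.95316 = -0.284596 + 0.709773 = 0.425177.
Q̄ = (S₀/π) × [bracket] = (589/π) × 0.425177 = 79.714 W/m².
— Configuration B (φ=+47.7°):
cos H₀ = −tan(+47.7°) tan(+22.307°) = -0.4509, H₀ = 2.0385 rad.
Bracket: H₀ sin φ sin δ + cos φ cos δ sin H₀ = 2.0385×0.73963×0.37957 + 0.67301×0.92516×0.89258 = 0.572291 + 0.555758 = 1.128049.
Q̄ = (S₀/π) × [bracket] = (589/π) × 1.128049 = 211.49 W/m².
Ratio Q̄_A / Q̄_B = 79.714 / 211.49 = 0.3769.

Q̄_A / Q̄_B ≈ 0.377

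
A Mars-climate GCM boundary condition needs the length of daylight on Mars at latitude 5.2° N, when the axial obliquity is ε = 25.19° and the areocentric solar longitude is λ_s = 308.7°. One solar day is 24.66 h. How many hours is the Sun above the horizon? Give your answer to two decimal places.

sin δ = sin 25.19° × sin 308.7° = -0.33217, so δ = -19.400°.
cos H₀ = −tan φ · tan δ = −tan(+5.2°) × tan(-19.400°) = 0.0320, so H₀ = 1.5387 rad = 88.16°.
Daylight = 2H₀/(2π) × 24.66 h = (1.5387/π) × 24.66 = 12.08 h.

12.08 h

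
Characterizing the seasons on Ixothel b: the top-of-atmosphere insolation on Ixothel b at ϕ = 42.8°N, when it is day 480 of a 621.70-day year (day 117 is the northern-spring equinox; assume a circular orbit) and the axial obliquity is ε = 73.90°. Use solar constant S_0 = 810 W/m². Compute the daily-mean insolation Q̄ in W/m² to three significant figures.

Solar longitude: L_s = 360° × (480 − 117)/621.70 = 210.198°.
sin δ = sin 73.90° × sin 210.198° = -0.48326, so δ = -28.899°.
cos h₀ = −tan(+42.8°) tan(-28.899°) = 0.5112, h₀ = 1.0343 rad.
Bracket: h₀ sin ϕ sin δ + cos ϕ cos δ sin h₀ = 1.0343×0.67944×-0.48326 + 0.73373×0.87548×0.85949 = -0.339608 + 0.552107 = 0.212499.
Q̄ = (S_0/π) × [bracket] = (810/π) × 0.212499 = 54.79 W/m².

Q̄ ≈ 54.8 W/m²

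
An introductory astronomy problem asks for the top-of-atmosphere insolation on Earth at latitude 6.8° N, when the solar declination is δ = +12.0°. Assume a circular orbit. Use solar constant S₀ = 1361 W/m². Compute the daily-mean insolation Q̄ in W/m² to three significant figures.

Q̄ ≈ 438 W/m²

cos H₀ = −tan(+6.8°) tan(+12.000°) = -0.0253, H₀ = 1.5961 rad.
Bracket: H₀ sin φ sin δ + cos φ cos δ sin H₀ = 1.5961×0.11840×0.20791 + 0.99297×0.97815×0.99968 = 0.039290 + 0.970963 = 1.010253.
Q̄ = (S₀/π) × [bracket] = (1361/π) × 1.010253 = 437.7 W/m².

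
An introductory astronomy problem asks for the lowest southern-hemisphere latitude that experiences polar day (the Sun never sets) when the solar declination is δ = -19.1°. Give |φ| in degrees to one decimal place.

Polar day requires cos H₀ = −tan φ tan δ ≤ −1, i.e. tan φ tan δ ≥ 1.
The boundary is |tan φ| · |tan δ| = 1, so |φ| = 90° − |δ| = 90° − 19.1° = 70.9° in the southern hemisphere.

|φ| = 70.9°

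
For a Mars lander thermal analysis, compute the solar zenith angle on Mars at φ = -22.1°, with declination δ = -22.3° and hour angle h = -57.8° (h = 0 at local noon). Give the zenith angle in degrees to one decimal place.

cos θ_z = sin φ sin δ + cos φ cos δ cos h = 0.142761 + 0.456799 = 0.599560.
θ_z = arccos(0.599560) = 53.2°.

θ_z = 53.2°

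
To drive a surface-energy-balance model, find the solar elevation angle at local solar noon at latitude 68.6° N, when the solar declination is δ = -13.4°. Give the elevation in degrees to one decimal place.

At local noon the hour angle is zero, so the zenith angle equals |φ − δ| = |+68.6° − (-13.400°)| = 82.000°.
Elevation = 90° − 82.000° = 8.0°.

8.0°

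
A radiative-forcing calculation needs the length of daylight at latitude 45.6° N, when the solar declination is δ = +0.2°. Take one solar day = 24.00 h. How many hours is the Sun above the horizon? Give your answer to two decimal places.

cos h₀ = −tan ϕ · tan δ = −tan(+45.6°) × tan(+0.200°) = -0.0036, so h₀ = 1.5744 rad = 90.20°.
Daylight = 2h₀/(2π) × 24.00 h = (1.5744/π) × 24.00 = 12.03 h.

12.03 h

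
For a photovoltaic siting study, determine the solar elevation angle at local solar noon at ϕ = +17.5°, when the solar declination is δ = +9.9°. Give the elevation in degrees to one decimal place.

At local noon the hour angle is zero, so the zenith angle equals |ϕ − δ| = |+17.5° − (+9.900°)| = 7.600°.
Elevation = 90° − 7.600° = 82.4°.

82.4°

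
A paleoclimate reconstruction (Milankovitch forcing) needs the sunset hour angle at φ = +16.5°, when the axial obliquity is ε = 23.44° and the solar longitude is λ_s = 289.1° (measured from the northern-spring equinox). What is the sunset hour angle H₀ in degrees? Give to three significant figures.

H₀ = 83.1°

Solar declination: sin δ = sin ε · sin λ_s = sin 23.44° × sin 289.1° = -0.37589, so δ = -22.079°.
cos H₀ = −tan φ · tan δ = −tan(+16.5°) × tan(-22.079°) = 0.1202, so H₀ = 1.4504 rad = 83.10°.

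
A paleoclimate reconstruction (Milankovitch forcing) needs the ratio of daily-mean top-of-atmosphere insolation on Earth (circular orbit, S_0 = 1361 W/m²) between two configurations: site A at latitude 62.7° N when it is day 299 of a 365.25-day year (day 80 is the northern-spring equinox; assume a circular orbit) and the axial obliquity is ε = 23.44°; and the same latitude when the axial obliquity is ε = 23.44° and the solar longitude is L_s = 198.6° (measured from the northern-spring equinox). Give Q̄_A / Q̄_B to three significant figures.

Q̄_A / Q̄_B ≈ 0.582

— Configuration A (ϕ=+62.7°):
Solar longitude: L_s = 360° × (299 − 80)/365.25 = 215.852°.
sin δ = sin 23.44° × sin 215.852° = -0.23298, so δ = -13.473°.
cos h₀ = −tan(+62.7°) tan(-13.473°) = 0.4642, h₀ = 1.0881 rad.
Bracket: h₀ sin ϕ sin δ + cos ϕ cos δ sin h₀ = 1.0881×0.88862×-0.23298 + 0.45865×0.97248×0.88575 = -0.225270 + 0.395069 = 0.169799.
Q̄ = (S_0/π) × [bracket] = (1361/π) × 0.169799 = 73.560 W/m².
— Configuration B (ϕ=+62.7°):
Solar declination: sin δ = sin ε · sin L_s = sin 23.44° × sin 198.6° = -0.12688, so δ = -7.289°.
cos h₀ = −tan(+62.7°) tan(-7.289°) = 0.2478, h₀ = 1.3204 rad.
Bracket: h₀ sin ϕ sin δ + cos ϕ cos δ sin h₀ = 1.3204×0.88862×-0.12688 + 0.45865×0.99192×0.96880 = -0.148873 + 0.440750 = 0.291877.
Q̄ = (S_0/π) × [bracket] = (1361/π) × 0.291877 = 126.45 W/m².
Ratio Q̄_A / Q̄_B = 73.560 / 126.45 = 0.5817.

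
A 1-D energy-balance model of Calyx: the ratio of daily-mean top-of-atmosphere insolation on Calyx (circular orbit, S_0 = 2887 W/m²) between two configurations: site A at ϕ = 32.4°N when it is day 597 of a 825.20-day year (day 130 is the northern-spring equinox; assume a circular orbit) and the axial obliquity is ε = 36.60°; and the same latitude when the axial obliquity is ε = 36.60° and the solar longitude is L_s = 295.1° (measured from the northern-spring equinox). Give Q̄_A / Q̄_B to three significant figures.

Q̄_A / Q̄_B ≈ 1.99

— Configuration A (ϕ=+32.4°):
Solar longitude: L_s = 360° × (597 − 130)/825.20 = 203.732°.
sin δ = sin 36.60° × sin 203.732° = -0.23996, so δ = -13.884°.
cos h₀ = −tan(+32.4°) tan(-13.884°) = 0.1569, h₀ = 1.4133 rad.
Bracket: h₀ sin ϕ sin δ + cos ϕ cos δ sin h₀ = 1.4133×0.53583×-0.23996 + 0.84433×0.97078×0.98762 = -0.181719 + 0.809511 = 0.627792.
Q̄ = (S_0/π) × [bracket] = (2887/π) × 0.627792 = 576.92 W/m².
— Configuration B (ϕ=+32.4°):
Solar declination: sin δ = sin ε · sin L_s = sin 36.60° × sin 295.1° = -0.53992, so δ = -32.678°.
cos h₀ = −tan(+32.4°) tan(-32.678°) = 0.4071, h₀ = 1.1515 rad.
Bracket: h₀ sin ϕ sin δ + cos ϕ cos δ sin h₀ = 1.1515×0.53583×-0.53992 + 0.84433×0.84171×0.91339 = -0.333135 + 0.649129 = 0.315994.
Q̄ = (S_0/π) × [bracket] = (2887/π) × 0.315994 = 290.39 W/m².
Ratio Q̄_A / Q̄_B = 576.92 / 290.39 = 1.987.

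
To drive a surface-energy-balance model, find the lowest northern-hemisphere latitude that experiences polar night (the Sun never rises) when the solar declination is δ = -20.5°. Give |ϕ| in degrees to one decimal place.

|ϕ| = 69.5°

Polar night requires cos h₀ = −tan ϕ tan δ ≥ 1, i.e. tan ϕ tan δ ≤ −1.
The boundary is |tan ϕ| · |tan δ| = 1, so |ϕ| = 90° − |δ| = 90° − 20.5° = 69.5° in the northern hemisphere.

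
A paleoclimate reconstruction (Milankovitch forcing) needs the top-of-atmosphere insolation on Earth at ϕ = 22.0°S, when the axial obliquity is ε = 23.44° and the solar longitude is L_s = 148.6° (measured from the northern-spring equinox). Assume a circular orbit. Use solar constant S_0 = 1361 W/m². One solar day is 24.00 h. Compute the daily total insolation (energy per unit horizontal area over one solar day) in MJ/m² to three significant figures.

Solar declination: sin δ = sin ε · sin L_s = sin 23.44° × sin 148.6° = 0.20725, so δ = +11.961°.
cos h₀ = −tan(-22.0°) tan(+11.961°) = 0.0856, h₀ = 1.4851 rad.
Bracket: h₀ sin ϕ sin δ + cos ϕ cos δ sin h₀ = 1.4851×-0.37461×0.20725 + 0.92718×0.97829×0.99633 = -0.115300 + 0.903722 = 0.788422.
Q̄ = (S_0/π) × [bracket] = (1361/π) × 0.788422 = 341.56 W/m².
Daily total = Q̄ × 24.00 h × 3600 s/h = 341.56 × 24.00 × 3600 / 10⁶ = 29.51 MJ/m².

29.5 MJ/m²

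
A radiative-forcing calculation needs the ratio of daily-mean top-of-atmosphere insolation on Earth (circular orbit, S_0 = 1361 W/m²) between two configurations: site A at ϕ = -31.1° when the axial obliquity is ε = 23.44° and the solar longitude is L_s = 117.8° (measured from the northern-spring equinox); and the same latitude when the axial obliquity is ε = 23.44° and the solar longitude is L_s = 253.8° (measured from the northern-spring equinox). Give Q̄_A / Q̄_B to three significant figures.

Q̄_A / Q̄_B ≈ 0.477

— Configuration A (ϕ=-31.1°):
Solar declination: sin δ = sin ε · sin L_s = sin 23.44° × sin 117.8° = 0.35188, so δ = +20.602°.
cos h₀ = −tan(-31.1°) tan(+20.602°) = 0.2268, h₀ = 1.3420 rad.
Bracket: h₀ sin ϕ sin δ + cos ϕ cos δ sin h₀ = 1.3420×-0.51653×0.35188 + 0.85627×0.93605×0.97395 = -0.243917 + 0.780632 = 0.536715.
Q̄ = (S_0/π) × [bracket] = (1361/π) × 0.536715 = 232.52 W/m².
— Configuration B (ϕ=-31.1°):
Solar declination: sin δ = sin ε · sin L_s = sin 23.44° × sin 253.8° = -0.38199, so δ = -22.457°.
cos h₀ = −tan(-31.1°) tan(-22.457°) = -0.2493, h₀ = 1.8228 rad.
Bracket: h₀ sin ϕ sin δ + cos ϕ cos δ sin h₀ = 1.8228×-0.51653×-0.38199 + 0.85627×0.92416×0.96842 = 0.359655 + 0.766340 = 1.125995.
Q̄ = (S_0/π) × [bracket] = (1361/π) × 1.125995 = 487.80 W/m².
Ratio Q̄_A / Q̄_B = 232.52 / 487.80 = 0.4767.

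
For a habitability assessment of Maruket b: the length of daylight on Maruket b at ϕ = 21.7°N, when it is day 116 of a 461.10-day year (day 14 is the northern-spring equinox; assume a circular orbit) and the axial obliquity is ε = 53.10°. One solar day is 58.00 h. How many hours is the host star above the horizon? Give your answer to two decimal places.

38.82 h

Solar longitude: L_s = 360° × (116 − 14)/461.10 = 79.636°.
sin δ = sin 53.10° × sin 79.636° = 0.78664, so δ = +51.872°.
cos h₀ = −tan ϕ · tan δ = −tan(+21.7°) × tan(+51.872°) = -0.5070, so h₀ = 2.1025 rad = 120.47°.
Daylight = 2h₀/(2π) × 58.00 h = (2.1025/π) × 58.00 = 38.82 h.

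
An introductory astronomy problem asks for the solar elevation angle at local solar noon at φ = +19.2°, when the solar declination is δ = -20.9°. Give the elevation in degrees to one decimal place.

At local noon the hour angle is zero, so the zenith angle equals |φ − δ| = |+19.2° − (-20.900°)| = 40.100°.
Elevation = 90° − 40.100° = 49.9°.

49.9°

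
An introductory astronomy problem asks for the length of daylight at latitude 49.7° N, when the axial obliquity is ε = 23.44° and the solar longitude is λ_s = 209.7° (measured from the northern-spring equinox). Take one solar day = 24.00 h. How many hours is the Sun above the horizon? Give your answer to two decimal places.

10.17 h

Solar declination: sin δ = sin ε · sin λ_s = sin 23.44° × sin 209.7° = -0.19709, so δ = -11.367°.
cos H₀ = −tan φ · tan δ = −tan(+49.7°) × tan(-11.367°) = 0.2370, so H₀ = 1.3315 rad = 76.29°.
Daylight = 2H₀/(2π) × 24.00 h = (1.3315/π) × 24.00 = 10.17 h.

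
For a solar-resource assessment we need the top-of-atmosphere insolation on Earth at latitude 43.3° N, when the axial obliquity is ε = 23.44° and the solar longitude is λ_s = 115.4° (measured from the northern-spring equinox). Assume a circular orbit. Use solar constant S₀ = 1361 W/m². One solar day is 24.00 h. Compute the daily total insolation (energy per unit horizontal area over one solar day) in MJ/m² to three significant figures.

Solar declination: sin δ = sin ε · sin λ_s = sin 23.44° × sin 115.4° = 0.35934, so δ = +21.059°.
cos H₀ = −tan(+43.3°) tan(+21.059°) = -0.3629, H₀ = 1.9421 rad.
Bracket: H₀ sin φ sin δ + cos φ cos δ sin H₀ = 1.9421×0.68582×0.35934 + 0.72777×0.93321×0.93184 = 0.478616 + 0.632871 = 1.111487.
Q̄ = (S₀/π) × [bracket] = (1361/π) × 1.111487 = 481.52 W/m².
Daily total = Q̄ × 24.00 h × 3600 s/h = 481.52 × 24.00 × 3600 / 10⁶ = 41.60 MJ/m².

41.6 MJ/m²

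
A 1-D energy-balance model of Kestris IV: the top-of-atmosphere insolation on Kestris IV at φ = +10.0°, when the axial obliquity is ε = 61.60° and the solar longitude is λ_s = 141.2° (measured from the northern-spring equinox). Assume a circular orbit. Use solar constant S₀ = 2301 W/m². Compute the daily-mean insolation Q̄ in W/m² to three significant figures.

Q̄ ≈ 716 W/m²

Solar declination: sin δ = sin ε · sin λ_s = sin 61.60° × sin 141.2° = 0.55119, so δ = +33.449°.
cos H₀ = −tan(+10.0°) tan(+33.449°) = -0.1165, H₀ = 1.6875 rad.
Bracket: H₀ sin φ sin δ + cos φ cos δ sin H₀ = 1.6875×0.17365×0.55119 + 0.98481×0.83438×0.99319 = 0.161518 + 0.816110 = 0.977628.
Q̄ = (S₀/π) × [bracket] = (2301/π) × 0.977628 = 716.0 W/m².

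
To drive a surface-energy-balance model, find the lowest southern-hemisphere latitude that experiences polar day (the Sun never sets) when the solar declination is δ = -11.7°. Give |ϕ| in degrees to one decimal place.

Polar day requires cos h₀ = −tan ϕ tan δ ≤ −1, i.e. tan ϕ tan δ ≥ 1.
The boundary is |tan ϕ| · |tan δ| = 1, so |ϕ| = 90° − |δ| = 90° − 11.7° = 78.3° in the southern hemisphere.

|ϕ| = 78.3°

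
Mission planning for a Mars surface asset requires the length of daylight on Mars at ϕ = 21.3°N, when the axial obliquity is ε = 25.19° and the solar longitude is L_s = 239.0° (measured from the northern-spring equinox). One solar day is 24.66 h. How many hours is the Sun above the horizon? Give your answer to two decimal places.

11.13 h

Solar declination: sin δ = sin ε · sin L_s = sin 25.19° × sin 239.0° = -0.36483, so δ = -21.397°.
cos h₀ = −tan ϕ · tan δ = −tan(+21.3°) × tan(-21.397°) = 0.1528, so h₀ = 1.4174 rad = 81.21°.
Daylight = 2h₀/(2π) × 24.66 h = (1.4174/π) × 24.66 = 11.13 h.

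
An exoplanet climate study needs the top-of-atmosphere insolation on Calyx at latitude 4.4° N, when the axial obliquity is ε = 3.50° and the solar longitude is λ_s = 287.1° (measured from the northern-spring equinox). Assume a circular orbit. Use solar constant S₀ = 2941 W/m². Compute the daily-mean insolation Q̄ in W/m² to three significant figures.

Q̄ ≈ 925 W/m²

Solar declination: sin δ = sin ε · sin λ_s = sin 3.50° × sin 287.1° = -0.05835, so δ = -3.345°.
cos H₀ = −tan(+4.4°) tan(-3.345°) = 0.0045, H₀ = 1.5663 rad.
Bracket: H₀ sin φ sin δ + cos φ cos δ sin H₀ = 1.5663×0.07672×-0.05835 + 0.99705×0.99830×0.99999 = -0.007012 + 0.995345 = 0.988333.
Q̄ = (S₀/π) × [bracket] = (2941/π) × 0.988333 = 925.2 W/m².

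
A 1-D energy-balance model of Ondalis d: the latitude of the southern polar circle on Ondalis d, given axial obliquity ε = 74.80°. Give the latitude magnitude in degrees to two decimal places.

The polar circle is the lowest latitude that experiences at least one full rotation of continuous darkness at the northern-summer solstice; it lies at |φ| = 90° − ε = 90° − 74.80° = 15.20°.

15.20°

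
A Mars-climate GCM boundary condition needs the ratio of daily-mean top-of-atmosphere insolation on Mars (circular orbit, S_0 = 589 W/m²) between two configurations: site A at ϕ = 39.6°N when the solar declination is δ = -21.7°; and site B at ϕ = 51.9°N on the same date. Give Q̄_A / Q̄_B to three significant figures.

Q̄_A / Q̄_B ≈ 2.01

— Configuration A (ϕ=+39.6°):
cos h₀ = −tan(+39.6°) tan(-21.700°) = 0.3292, h₀ = 1.2353 rad.
Bracket: h₀ sin ϕ sin δ + cos ϕ cos δ sin h₀ = 1.2353×0.63742×-0.36975 + 0.77051×0.92913×0.94426 = -0.291143 + 0.675999 = 0.384856.
Q̄ = (S_0/π) × [bracket] = (589/π) × 0.384856 = 72.155 W/m².
— Configuration B (ϕ=+51.9°):
cos h₀ = −tan(+51.9°) tan(-21.700°) = 0.5075, h₀ = 1.0385 rad.
Bracket: h₀ sin ϕ sin δ + cos ϕ cos δ sin h₀ = 1.0385×0.78694×-0.36975 + 0.61704×0.92913×0.86164 = -0.302173 + 0.493987 = 0.191814.
Q̄ = (S_0/π) × [bracket] = (589/π) × 0.191814 = 35.962 W/m².
Ratio Q̄_A / Q̄_B = 72.155 / 35.962 = 2.006.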